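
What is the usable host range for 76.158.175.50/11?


Network: 76.128.0.0
Broadcast: 76.159.255.255
First usable = network + 1
Last usable = broadcast - 1
Range: 76.128.0.1 to 76.159.255.254


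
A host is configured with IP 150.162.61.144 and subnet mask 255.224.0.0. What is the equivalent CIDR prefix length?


Binary: 11111111.11100000.00000000.00000000
Count leading 1s
Prefix: /11


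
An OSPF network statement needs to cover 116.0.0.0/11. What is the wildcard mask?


Subnet mask: 255.224.0.0
Wildcard = 255.255.255.255 - subnet mask
255 - 255 = 0
255 - 224 = 31
255 - 0 = 255
255 - 0 = 255
Wildcard: 0.31.255.255


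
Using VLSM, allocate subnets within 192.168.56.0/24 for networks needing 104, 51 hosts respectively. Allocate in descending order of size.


104 hosts -> /25 (126 usable): 192.168.56.0/25
51 hosts -> /26 (62 usable): 192.168.56.128/26
Allocation: 192.168.56.0/25 (104 hosts, 126 usable); 192.168.56.128/26 (51 hosts, 62 usable)


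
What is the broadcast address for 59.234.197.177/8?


Network: 59.0.0.0/8
Host bits = 24
Set all host bits to 1:
Broadcast: 59.255.255.255


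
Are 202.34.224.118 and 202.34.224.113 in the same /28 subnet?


Mask: 255.255.255.240
202.34.224.118 AND mask = 202.34.224.112
202.34.224.113 AND mask = 202.34.224.112
Yes, same subnet (202.34.224.112)


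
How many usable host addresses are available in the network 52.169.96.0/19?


Host bits = 32 - 19 = 13
Total addresses = 2^13 = 8192
Usable = total - 2 (network and broadcast)
Usable hosts: 8190


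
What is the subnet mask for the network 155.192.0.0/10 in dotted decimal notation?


/10 means 10 network bits, 22 host bits
Binary: 11111111110000000000000000000000
Mask: 255.192.0.0


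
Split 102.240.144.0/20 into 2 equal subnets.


New prefix = 20 + 1 = 21
Each subnet has 2048 addresses
  102.240.144.0/21
  102.240.152.0/21
Subnets: 102.240.144.0/21, 102.240.152.0/21


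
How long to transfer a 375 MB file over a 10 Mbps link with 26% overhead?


Effective throughput = 10 * (1 - 26/100) = 7.4 Mbps
File size in Mb = 375 * 8 = 3000 Mb
Time = 3000 / 7.4
Time = 405.4054 seconds


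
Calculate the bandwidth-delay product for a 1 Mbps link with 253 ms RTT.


BDP = bandwidth * RTT
= 1 Mbps * 253 ms
= 1 * 1e6 * 253 / 1000 bits
= 253000 bits
= 31625 bytes
= 30.8838 KB
BDP = 253000 bits (31625 bytes)


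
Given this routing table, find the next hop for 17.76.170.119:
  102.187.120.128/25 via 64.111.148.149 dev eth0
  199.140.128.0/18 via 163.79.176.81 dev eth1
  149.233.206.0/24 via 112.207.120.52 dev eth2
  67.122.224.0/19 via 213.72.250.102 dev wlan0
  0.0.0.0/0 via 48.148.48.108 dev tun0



Longest prefix match for 17.76.170.119:
  /25 102.187.120.128: no
  /18 199.140.128.0: no
  /24 149.233.206.0: no
  /19 67.122.224.0: no
  /0 0.0.0.0: MATCH
Selected: next-hop 48.148.48.108 via tun0 (matched /0)


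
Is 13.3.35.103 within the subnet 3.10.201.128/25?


Subnet network: 3.10.201.128
Test IP AND mask: 13.3.35.0
No, 13.3.35.103 is not in 3.10.201.128/25


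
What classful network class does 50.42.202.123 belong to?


First octet: 50
Binary: 00110010
0xxxxxxx -> Class A (1-126)
Class A, default mask 255.0.0.0 (/8)


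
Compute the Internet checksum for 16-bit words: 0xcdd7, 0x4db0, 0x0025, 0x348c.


Sum all words (with carry folding):
+ 0xcdd7 = 0xcdd7
+ 0x4db0 = 0x1b88
+ 0x0025 = 0x1bad
+ 0x348c = 0x5039
One's complement: ~0x5039
Checksum = 0xafc6


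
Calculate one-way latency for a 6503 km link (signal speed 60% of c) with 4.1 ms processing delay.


Speed = 0.6 * 3e5 km/s = 180000 km/s
Propagation delay = 6503 / 180000 = 0.0361 s = 36.1278 ms
Processing delay = 4.1 ms
Total one-way latency = 40.2278 ms


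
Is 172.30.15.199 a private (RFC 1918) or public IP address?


RFC 1918 private ranges:
  10.0.0.0/8 (10.0.0.0 - 10.255.255.255)
  172.16.0.0/12 (172.16.0.0 - 172.31.255.255)
  192.168.0.0/16 (192.168.0.0 - 192.168.255.255)
Private (in 172.16.0.0/12)


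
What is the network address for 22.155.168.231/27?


IP:   00010110.10011011.10101000.11100111
Mask: 11111111.11111111.11111111.11100000
AND operation:
Net:  00010110.10011011.10101000.11100000
Network: 22.155.168.224/27


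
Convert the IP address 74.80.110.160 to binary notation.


74 = 01001010
80 = 01010000
110 = 01101110
160 = 10100000
Binary: 01001010.01010000.01101110.10100000


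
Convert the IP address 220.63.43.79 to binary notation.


220 = 11011100
63 = 00111111
43 = 00101011
79 = 01001111
Binary: 11011100.00111111.00101011.01001111


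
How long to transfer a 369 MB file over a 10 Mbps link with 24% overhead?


Effective throughput = 10 * (1 - 24/100) = 7.6 Mbps
File size in Mb = 369 * 8 = 2952 Mb
Time = 2952 / 7.6
Time = 388.4211 seconds


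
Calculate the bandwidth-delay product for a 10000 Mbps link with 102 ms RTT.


BDP = bandwidth * RTT
= 10000 Mbps * 102 ms
= 10000 * 1e6 * 102 / 1000 bits
= 1020000000 bits
= 127500000 bytes
= 124511.7188 KB
BDP = 1020000000 bits (127500000 bytes)


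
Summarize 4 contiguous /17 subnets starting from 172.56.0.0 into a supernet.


Original prefix: /17
Number of subnets: 4 = 2^2
New prefix = 17 - 2 = 15
Supernet: 172.56.0.0/15


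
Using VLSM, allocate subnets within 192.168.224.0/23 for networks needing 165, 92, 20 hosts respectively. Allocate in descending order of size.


165 hosts -> /24 (254 usable): 192.168.224.0/24
92 hosts -> /25 (126 usable): 192.168.225.0/25
20 hosts -> /27 (30 usable): 192.168.225.128/27
Allocation: 192.168.224.0/24 (165 hosts, 254 usable); 192.168.225.0/25 (92 hosts, 126 usable); 192.168.225.128/27 (20 hosts, 30 usable)


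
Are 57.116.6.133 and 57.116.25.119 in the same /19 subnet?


Mask: 255.255.224.0
57.116.6.133 AND mask = 57.116.0.0
57.116.25.119 AND mask = 57.116.0.0
Yes, same subnet (57.116.0.0)


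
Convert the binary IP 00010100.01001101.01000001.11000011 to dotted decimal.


00010100 = 20
01001101 = 77
01000001 = 65
11000011 = 195
IP: 20.77.65.195


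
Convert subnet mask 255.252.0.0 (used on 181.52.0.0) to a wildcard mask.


Subnet mask: 255.252.0.0
Wildcard = 255.255.255.255 - subnet mask
255 - 255 = 0
255 - 252 = 3
255 - 0 = 255
255 - 0 = 255
Wildcard: 0.3.255.255


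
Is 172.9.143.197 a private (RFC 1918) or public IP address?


RFC 1918 private ranges:
  10.0.0.0/8 (10.0.0.0 - 10.255.255.255)
  172.16.0.0/12 (172.16.0.0 - 172.31.255.255)
  192.168.0.0/16 (192.168.0.0 - 192.168.255.255)
Public (not in any RFC 1918 range)


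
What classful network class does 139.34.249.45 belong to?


First octet: 139
Binary: 10001011
10xxxxxx -> Class B (128-191)
Class B, default mask 255.255.0.0 (/16)


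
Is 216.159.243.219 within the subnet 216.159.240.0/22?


Subnet network: 216.159.240.0
Test IP AND mask: 216.159.240.0
Yes, 216.159.243.219 is in 216.159.240.0/22


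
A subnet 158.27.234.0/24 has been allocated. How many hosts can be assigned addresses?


Host bits = 32 - 24 = 8
Total addresses = 2^8 = 256
Usable = total - 2 (network and broadcast)
Usable hosts: 254


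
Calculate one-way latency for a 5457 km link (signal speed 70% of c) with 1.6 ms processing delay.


Speed = 0.7 * 3e5 km/s = 210000 km/s
Propagation delay = 5457 / 210000 = 0.026 s = 25.9857 ms
Processing delay = 1.6 ms
Total one-way latency = 27.5857 ms


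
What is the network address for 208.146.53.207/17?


IP:   11010000.10010010.00110101.11001111
Mask: 11111111.11111111.10000000.00000000
AND operation:
Net:  11010000.10010010.00000000.00000000
Network: 208.146.0.0/17


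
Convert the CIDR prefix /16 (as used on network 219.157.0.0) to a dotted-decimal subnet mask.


/16 means 16 network bits, 16 host bits
Binary: 11111111111111110000000000000000
Mask: 255.255.0.0


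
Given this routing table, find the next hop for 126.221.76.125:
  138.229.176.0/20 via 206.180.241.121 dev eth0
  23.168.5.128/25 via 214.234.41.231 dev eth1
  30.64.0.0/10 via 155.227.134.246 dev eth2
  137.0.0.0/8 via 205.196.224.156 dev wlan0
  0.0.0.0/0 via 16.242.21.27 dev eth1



Longest prefix match for 126.221.76.125:
  /20 138.229.176.0: no
  /25 23.168.5.128: no
  /10 30.64.0.0: no
  /8 137.0.0.0: no
  /0 0.0.0.0: MATCH
Selected: next-hop 16.242.21.27 via eth1 (matched /0)


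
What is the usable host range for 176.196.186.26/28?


Network: 176.196.186.16
Broadcast: 176.196.186.31
First usable = network + 1
Last usable = broadcast - 1
Range: 176.196.186.17 to 176.196.186.30


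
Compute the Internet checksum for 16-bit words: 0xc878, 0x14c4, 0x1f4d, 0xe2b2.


Sum all words (with carry folding):
+ 0xc878 = 0xc878
+ 0x14c4 = 0xdd3c
+ 0x1f4d = 0xfc89
+ 0xe2b2 = 0xdf3c
One's complement: ~0xdf3c
Checksum = 0x20c3


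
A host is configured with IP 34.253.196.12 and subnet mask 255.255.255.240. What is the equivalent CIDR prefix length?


Binary: 11111111.11111111.11111111.11110000
Count leading 1s
Prefix: /28


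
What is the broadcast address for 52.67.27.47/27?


Network: 52.67.27.32/27
Host bits = 5
Set all host bits to 1:
Broadcast: 52.67.27.63


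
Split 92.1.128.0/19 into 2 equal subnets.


New prefix = 19 + 1 = 20
Each subnet has 4096 addresses
  92.1.128.0/20
  92.1.144.0/20
Subnets: 92.1.128.0/20, 92.1.144.0/20


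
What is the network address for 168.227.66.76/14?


IP:   10101000.11100011.01000010.01001100
Mask: 11111111.11111100.00000000.00000000
AND operation:
Net:  10101000.11100000.00000000.00000000
Network: 168.224.0.0/14


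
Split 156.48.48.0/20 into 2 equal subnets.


New prefix = 20 + 1 = 21
Each subnet has 2048 addresses
  156.48.48.0/21
  156.48.56.0/21
Subnets: 156.48.48.0/21, 156.48.56.0/21


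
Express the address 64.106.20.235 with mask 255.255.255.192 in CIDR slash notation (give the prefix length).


Binary: 11111111.11111111.11111111.11000000
Count leading 1s
Prefix: /26


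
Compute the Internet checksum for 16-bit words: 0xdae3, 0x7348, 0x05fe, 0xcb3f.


Sum all words (with carry folding):
+ 0xdae3 = 0xdae3
+ 0x7348 = 0x4e2c
+ 0x05fe = 0x542a
+ 0xcb3f = 0x1f6a
One's complement: ~0x1f6a
Checksum = 0xe095


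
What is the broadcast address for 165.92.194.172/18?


Network: 165.92.192.0/18
Host bits = 14
Set all host bits to 1:
Broadcast: 165.92.255.255


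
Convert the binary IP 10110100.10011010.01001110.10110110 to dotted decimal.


10110100 = 180
10011010 = 154
01001110 = 78
10110110 = 182
IP: 180.154.78.182


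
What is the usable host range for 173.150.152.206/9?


Network: 173.128.0.0
Broadcast: 173.255.255.255
First usable = network + 1
Last usable = broadcast - 1
Range: 173.128.0.1 to 173.255.255.254


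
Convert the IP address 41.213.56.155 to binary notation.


41 = 00101001
213 = 11010101
56 = 00111000
155 = 10011011
Binary: 00101001.11010101.00111000.10011011


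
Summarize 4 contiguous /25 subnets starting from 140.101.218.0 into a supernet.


Original prefix: /25
Number of subnets: 4 = 2^2
New prefix = 25 - 2 = 23
Supernet: 140.101.218.0/23


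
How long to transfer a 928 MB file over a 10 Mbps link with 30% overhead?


Effective throughput = 10 * (1 - 30/100) = 7 Mbps
File size in Mb = 928 * 8 = 7424 Mb
Time = 7424 / 7
Time = 1060.5714 seconds


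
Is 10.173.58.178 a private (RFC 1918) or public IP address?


RFC 1918 private ranges:
  10.0.0.0/8 (10.0.0.0 - 10.255.255.255)
  172.16.0.0/12 (172.16.0.0 - 172.31.255.255)
  192.168.0.0/16 (192.168.0.0 - 192.168.255.255)
Private (in 10.0.0.0/8)


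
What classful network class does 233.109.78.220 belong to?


First octet: 233
Binary: 11101001
1110xxxx -> Class D (224-239)
Class D (multicast), default mask N/A


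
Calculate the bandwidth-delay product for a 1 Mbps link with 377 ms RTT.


BDP = bandwidth * RTT
= 1 Mbps * 377 ms
= 1 * 1e6 * 377 / 1000 bits
= 377000 bits
= 47125 bytes
= 46.0205 KB
BDP = 377000 bits (47125 bytes)


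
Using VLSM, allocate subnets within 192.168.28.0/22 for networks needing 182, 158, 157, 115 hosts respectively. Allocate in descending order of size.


182 hosts -> /24 (254 usable): 192.168.28.0/24
158 hosts -> /24 (254 usable): 192.168.29.0/24
157 hosts -> /24 (254 usable): 192.168.30.0/24
115 hosts -> /25 (126 usable): 192.168.31.0/25
Allocation: 192.168.28.0/24 (182 hosts, 254 usable); 192.168.29.0/24 (158 hosts, 254 usable); 192.168.30.0/24 (157 hosts, 254 usable); 192.168.31.0/25 (115 hosts, 126 usable)


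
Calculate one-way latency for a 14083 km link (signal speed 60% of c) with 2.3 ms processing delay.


Speed = 0.6 * 3e5 km/s = 180000 km/s
Propagation delay = 14083 / 180000 = 0.0782 s = 78.2389 ms
Processing delay = 2.3 ms
Total one-way latency = 80.5389 ms


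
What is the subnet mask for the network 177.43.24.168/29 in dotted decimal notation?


/29 means 29 network bits, 3 host bits
Binary: 11111111111111111111111111111000
Mask: 255.255.255.248


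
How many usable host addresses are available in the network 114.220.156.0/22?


Host bits = 32 - 22 = 10
Total addresses = 2^10 = 1024
Usable = total - 2 (network and broadcast)
Usable hosts: 1022


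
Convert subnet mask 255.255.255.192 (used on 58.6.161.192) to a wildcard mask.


Subnet mask: 255.255.255.192
Wildcard = 255.255.255.255 - subnet mask
255 - 255 = 0
255 - 255 = 0
255 - 255 = 0
255 - 192 = 63
Wildcard: 0.0.0.63


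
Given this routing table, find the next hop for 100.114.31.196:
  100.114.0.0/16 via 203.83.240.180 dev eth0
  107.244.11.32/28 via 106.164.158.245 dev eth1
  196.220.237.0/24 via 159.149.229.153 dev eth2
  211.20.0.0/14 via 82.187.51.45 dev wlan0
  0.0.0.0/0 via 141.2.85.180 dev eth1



Longest prefix match for 100.114.31.196:
  /16 100.114.0.0: MATCH
  /28 107.244.11.32: no
  /24 196.220.237.0: no
  /14 211.20.0.0: no
  /0 0.0.0.0: MATCH
Selected: next-hop 203.83.240.180 via eth0 (matched /16)


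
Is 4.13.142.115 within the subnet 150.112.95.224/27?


Subnet network: 150.112.95.224
Test IP AND mask: 4.13.142.96
No, 4.13.142.115 is not in 150.112.95.224/27


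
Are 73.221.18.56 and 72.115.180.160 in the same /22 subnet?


Mask: 255.255.252.0
73.221.18.56 AND mask = 73.221.16.0
72.115.180.160 AND mask = 72.115.180.0
No, different subnets (73.221.16.0 vs 72.115.180.0)


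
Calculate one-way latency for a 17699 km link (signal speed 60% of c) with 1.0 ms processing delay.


Speed = 0.6 * 3e5 km/s = 180000 km/s
Propagation delay = 17699 / 180000 = 0.0983 s = 98.3278 ms
Processing delay = 1.0 ms
Total one-way latency = 99.3278 ms


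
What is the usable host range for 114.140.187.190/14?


Network: 114.140.0.0
Broadcast: 114.143.255.255
First usable = network + 1
Last usable = broadcast - 1
Range: 114.140.0.1 to 114.143.255.254


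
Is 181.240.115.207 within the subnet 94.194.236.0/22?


Subnet network: 94.194.236.0
Test IP AND mask: 181.240.112.0
No, 181.240.115.207 is not in 94.194.236.0/22


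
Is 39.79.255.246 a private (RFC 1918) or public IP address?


RFC 1918 private ranges:
  10.0.0.0/8 (10.0.0.0 - 10.255.255.255)
  172.16.0.0/12 (172.16.0.0 - 172.31.255.255)
  192.168.0.0/16 (192.168.0.0 - 192.168.255.255)
Public (not in any RFC 1918 range)


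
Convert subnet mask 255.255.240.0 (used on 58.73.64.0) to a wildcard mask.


Subnet mask: 255.255.240.0
Wildcard = 255.255.255.255 - subnet mask
255 - 255 = 0
255 - 255 = 0
255 - 240 = 15
255 - 0 = 255
Wildcard: 0.0.15.255


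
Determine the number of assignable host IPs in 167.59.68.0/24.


Host bits = 32 - 24 = 8
Total addresses = 2^8 = 256
Usable = total - 2 (network and broadcast)
Usable hosts: 254


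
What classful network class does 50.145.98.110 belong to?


First octet: 50
Binary: 00110010
0xxxxxxx -> Class A (1-126)
Class A, default mask 255.0.0.0 (/8)


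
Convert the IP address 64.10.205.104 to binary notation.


64 = 01000000
10 = 00001010
205 = 11001101
104 = 01101000
Binary: 01000000.00001010.11001101.01101000


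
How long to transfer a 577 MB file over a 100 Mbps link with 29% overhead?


Effective throughput = 100 * (1 - 29/100) = 71 Mbps
File size in Mb = 577 * 8 = 4616 Mb
Time = 4616 / 71
Time = 65.0141 seconds


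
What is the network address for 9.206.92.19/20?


IP:   00001001.11001110.01011100.00010011
Mask: 11111111.11111111.11110000.00000000
AND operation:
Net:  00001001.11001110.01010000.00000000
Network: 9.206.80.0/20


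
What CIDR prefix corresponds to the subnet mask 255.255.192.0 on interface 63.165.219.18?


Binary: 11111111.11111111.11000000.00000000
Count leading 1s
Prefix: /18


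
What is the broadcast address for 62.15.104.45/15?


Network: 62.14.0.0/15
Host bits = 17
Set all host bits to 1:
Broadcast: 62.15.255.255


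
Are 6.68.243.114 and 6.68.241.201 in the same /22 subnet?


Mask: 255.255.252.0
6.68.243.114 AND mask = 6.68.240.0
6.68.241.201 AND mask = 6.68.240.0
Yes, same subnet (6.68.240.0)


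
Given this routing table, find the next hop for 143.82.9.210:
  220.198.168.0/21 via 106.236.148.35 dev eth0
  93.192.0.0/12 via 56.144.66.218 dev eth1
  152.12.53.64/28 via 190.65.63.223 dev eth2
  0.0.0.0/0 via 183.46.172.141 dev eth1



Longest prefix match for 143.82.9.210:
  /21 220.198.168.0: no
  /12 93.192.0.0: no
  /28 152.12.53.64: no
  /0 0.0.0.0: MATCH
Selected: next-hop 183.46.172.141 via eth1 (matched /0)


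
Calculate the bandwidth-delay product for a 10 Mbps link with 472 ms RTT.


BDP = bandwidth * RTT
= 10 Mbps * 472 ms
= 10 * 1e6 * 472 / 1000 bits
= 4720000 bits
= 590000 bytes
= 576.1719 KB
BDP = 4720000 bits (590000 bytes)


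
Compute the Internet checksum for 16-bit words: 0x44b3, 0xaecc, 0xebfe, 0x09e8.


Sum all words (with carry folding):
+ 0x44b3 = 0x44b3
+ 0xaecc = 0xf37f
+ 0xebfe = 0xdf7e
+ 0x09e8 = 0xe966
One's complement: ~0xe966
Checksum = 0x1699


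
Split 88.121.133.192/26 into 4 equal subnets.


New prefix = 26 + 2 = 28
Each subnet has 16 addresses
  88.121.133.192/28
  88.121.133.208/28
  88.121.133.224/28
  88.121.133.240/28
Subnets: 88.121.133.192/28, 88.121.133.208/28, 88.121.133.224/28, 88.121.133.240/28


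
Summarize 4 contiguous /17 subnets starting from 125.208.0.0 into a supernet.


Original prefix: /17
Number of subnets: 4 = 2^2
New prefix = 17 - 2 = 15
Supernet: 125.208.0.0/15


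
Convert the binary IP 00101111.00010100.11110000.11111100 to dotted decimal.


00101111 = 47
00010100 = 20
11110000 = 240
11111100 = 252
IP: 47.20.240.252


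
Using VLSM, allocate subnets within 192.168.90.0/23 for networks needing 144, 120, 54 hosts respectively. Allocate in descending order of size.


144 hosts -> /24 (254 usable): 192.168.90.0/24
120 hosts -> /25 (126 usable): 192.168.91.0/25
54 hosts -> /26 (62 usable): 192.168.91.128/26
Allocation: 192.168.90.0/24 (144 hosts, 254 usable); 192.168.91.0/25 (120 hosts, 126 usable); 192.168.91.128/26 (54 hosts, 62 usable)


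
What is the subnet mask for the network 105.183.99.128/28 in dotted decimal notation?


/28 means 28 network bits, 4 host bits
Binary: 11111111111111111111111111110000
Mask: 255.255.255.240


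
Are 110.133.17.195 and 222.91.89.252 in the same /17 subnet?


Mask: 255.255.128.0
110.133.17.195 AND mask = 110.133.0.0
222.91.89.252 AND mask = 222.91.0.0
No, different subnets (110.133.0.0 vs 222.91.0.0)


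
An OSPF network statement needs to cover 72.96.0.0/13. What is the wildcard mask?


Subnet mask: 255.248.0.0
Wildcard = 255.255.255.255 - subnet mask
255 - 255 = 0
255 - 248 = 7
255 - 0 = 255
255 - 0 = 255
Wildcard: 0.7.255.255


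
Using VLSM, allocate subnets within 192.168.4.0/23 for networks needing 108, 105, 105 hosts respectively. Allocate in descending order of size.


108 hosts -> /25 (126 usable): 192.168.4.0/25
105 hosts -> /25 (126 usable): 192.168.4.128/25
105 hosts -> /25 (126 usable): 192.168.5.0/25
Allocation: 192.168.4.0/25 (108 hosts, 126 usable); 192.168.4.128/25 (105 hosts, 126 usable); 192.168.5.0/25 (105 hosts, 126 usable)


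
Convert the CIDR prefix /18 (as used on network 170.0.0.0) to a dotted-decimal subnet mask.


/18 means 18 network bits, 14 host bits
Binary: 11111111111111111100000000000000
Mask: 255.255.192.0


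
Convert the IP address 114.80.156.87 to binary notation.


114 = 01110010
80 = 01010000
156 = 10011100
87 = 01010111
Binary: 01110010.01010000.10011100.01010111


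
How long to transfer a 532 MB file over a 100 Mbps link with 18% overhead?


Effective throughput = 100 * (1 - 18/100) = 82 Mbps
File size in Mb = 532 * 8 = 4256 Mb
Time = 4256 / 82
Time = 51.9024 seconds


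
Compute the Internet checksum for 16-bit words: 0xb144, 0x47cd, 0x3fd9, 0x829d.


Sum all words (with carry folding):
+ 0xb144 = 0xb144
+ 0x47cd = 0xf911
+ 0x3fd9 = 0x38eb
+ 0x829d = 0xbb88
One's complement: ~0xbb88
Checksum = 0x4477


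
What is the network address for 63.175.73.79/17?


IP:   00111111.10101111.01001001.01001111
Mask: 11111111.11111111.10000000.00000000
AND operation:
Net:  00111111.10101111.00000000.00000000
Network: 63.175.0.0/17


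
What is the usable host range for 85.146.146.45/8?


Network: 85.0.0.0
Broadcast: 85.255.255.255
First usable = network + 1
Last usable = broadcast - 1
Range: 85.0.0.1 to 85.255.255.254


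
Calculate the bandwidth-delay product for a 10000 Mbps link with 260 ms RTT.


BDP = bandwidth * RTT
= 10000 Mbps * 260 ms
= 10000 * 1e6 * 260 / 1000 bits
= 2600000000 bits
= 325000000 bytes
= 317382.8125 KB
BDP = 2600000000 bits (325000000 bytes)


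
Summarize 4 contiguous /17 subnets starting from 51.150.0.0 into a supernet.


Original prefix: /17
Number of subnets: 4 = 2^2
New prefix = 17 - 2 = 15
Supernet: 51.150.0.0/15


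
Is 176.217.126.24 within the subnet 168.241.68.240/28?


Subnet network: 168.241.68.240
Test IP AND mask: 176.217.126.16
No, 176.217.126.24 is not in 168.241.68.240/28


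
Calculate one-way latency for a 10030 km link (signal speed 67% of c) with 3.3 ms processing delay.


Speed = 0.67 * 3e5 km/s = 201000 km/s
Propagation delay = 10030 / 201000 = 0.0499 s = 49.9005 ms
Processing delay = 3.3 ms
Total one-way latency = 53.2005 ms


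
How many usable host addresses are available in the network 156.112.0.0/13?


Host bits = 32 - 13 = 19
Total addresses = 2^19 = 524288
Usable = total - 2 (network and broadcast)
Usable hosts: 524286


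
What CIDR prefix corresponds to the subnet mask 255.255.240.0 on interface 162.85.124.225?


Binary: 11111111.11111111.11110000.00000000
Count leading 1s
Prefix: /20


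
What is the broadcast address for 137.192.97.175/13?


Network: 137.192.0.0/13
Host bits = 19
Set all host bits to 1:
Broadcast: 137.199.255.255


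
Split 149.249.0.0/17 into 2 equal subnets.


New prefix = 17 + 1 = 18
Each subnet has 16384 addresses
  149.249.0.0/18
  149.249.64.0/18
Subnets: 149.249.0.0/18, 149.249.64.0/18


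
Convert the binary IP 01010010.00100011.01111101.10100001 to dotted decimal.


01010010 = 82
00100011 = 35
01111101 = 125
10100001 = 161
IP: 82.35.125.161


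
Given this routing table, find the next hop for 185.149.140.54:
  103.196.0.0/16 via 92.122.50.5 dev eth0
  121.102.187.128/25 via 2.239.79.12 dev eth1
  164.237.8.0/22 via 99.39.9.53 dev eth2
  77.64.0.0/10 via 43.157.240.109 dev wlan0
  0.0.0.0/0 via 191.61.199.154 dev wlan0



Longest prefix match for 185.149.140.54:
  /16 103.196.0.0: no
  /25 121.102.187.128: no
  /22 164.237.8.0: no
  /10 77.64.0.0: no
  /0 0.0.0.0: MATCH
Selected: next-hop 191.61.199.154 via wlan0 (matched /0)


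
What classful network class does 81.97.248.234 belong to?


First octet: 81
Binary: 01010001
0xxxxxxx -> Class A (1-126)
Class A, default mask 255.0.0.0 (/8)


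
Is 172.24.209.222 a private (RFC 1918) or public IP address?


RFC 1918 private ranges:
  10.0.0.0/8 (10.0.0.0 - 10.255.255.255)
  172.16.0.0/12 (172.16.0.0 - 172.31.255.255)
  192.168.0.0/16 (192.168.0.0 - 192.168.255.255)
Private (in 172.16.0.0/12)


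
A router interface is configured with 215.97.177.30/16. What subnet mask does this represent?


/16 means 16 network bits, 16 host bits
Binary: 11111111111111110000000000000000
Mask: 255.255.0.0


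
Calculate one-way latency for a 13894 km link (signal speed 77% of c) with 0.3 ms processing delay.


Speed = 0.77 * 3e5 km/s = 231000 km/s
Propagation delay = 13894 / 231000 = 0.0601 s = 60.1472 ms
Processing delay = 0.3 ms
Total one-way latency = 60.4472 ms


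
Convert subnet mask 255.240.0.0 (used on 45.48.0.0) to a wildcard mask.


Subnet mask: 255.240.0.0
Wildcard = 255.255.255.255 - subnet mask
255 - 255 = 0
255 - 240 = 15
255 - 0 = 255
255 - 0 = 255
Wildcard: 0.15.255.255


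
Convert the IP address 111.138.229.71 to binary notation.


111 = 01101111
138 = 10001010
229 = 11100101
71 = 01000111
Binary: 01101111.10001010.11100101.01000111


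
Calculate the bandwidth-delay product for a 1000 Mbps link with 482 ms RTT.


BDP = bandwidth * RTT
= 1000 Mbps * 482 ms
= 1000 * 1e6 * 482 / 1000 bits
= 482000000 bits
= 60250000 bytes
= 58837.8906 KB
BDP = 482000000 bits (60250000 bytes)


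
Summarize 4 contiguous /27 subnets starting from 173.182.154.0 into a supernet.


Original prefix: /27
Number of subnets: 4 = 2^2
New prefix = 27 - 2 = 25
Supernet: 173.182.154.0/25


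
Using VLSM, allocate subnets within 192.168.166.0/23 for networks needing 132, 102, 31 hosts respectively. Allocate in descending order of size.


132 hosts -> /24 (254 usable): 192.168.166.0/24
102 hosts -> /25 (126 usable): 192.168.167.0/25
31 hosts -> /26 (62 usable): 192.168.167.128/26
Allocation: 192.168.166.0/24 (132 hosts, 254 usable); 192.168.167.0/25 (102 hosts, 126 usable); 192.168.167.128/26 (31 hosts, 62 usable)


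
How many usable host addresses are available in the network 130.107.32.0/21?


Host bits = 32 - 21 = 11
Total addresses = 2^11 = 2048
Usable = total - 2 (network and broadcast)
Usable hosts: 2046


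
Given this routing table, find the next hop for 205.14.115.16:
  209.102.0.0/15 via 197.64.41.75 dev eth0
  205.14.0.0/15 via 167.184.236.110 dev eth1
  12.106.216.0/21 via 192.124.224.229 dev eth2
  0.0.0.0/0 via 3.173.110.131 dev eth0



Longest prefix match for 205.14.115.16:
  /15 209.102.0.0: no
  /15 205.14.0.0: MATCH
  /21 12.106.216.0: no
  /0 0.0.0.0: MATCH
Selected: next-hop 167.184.236.110 via eth1 (matched /15)


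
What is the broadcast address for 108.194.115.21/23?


Network: 108.194.114.0/23
Host bits = 9
Set all host bits to 1:
Broadcast: 108.194.115.255


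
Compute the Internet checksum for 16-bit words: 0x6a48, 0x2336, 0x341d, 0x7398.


Sum all words (with carry folding):
+ 0x6a48 = 0x6a48
+ 0x2336 = 0x8d7e
+ 0x341d = 0xc19b
+ 0x7398 = 0x3534
One's complement: ~0x3534
Checksum = 0xcacb


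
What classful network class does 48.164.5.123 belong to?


First octet: 48
Binary: 00110000
0xxxxxxx -> Class A (1-126)
Class A, default mask 255.0.0.0 (/8)


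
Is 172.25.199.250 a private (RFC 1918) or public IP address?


RFC 1918 private ranges:
  10.0.0.0/8 (10.0.0.0 - 10.255.255.255)
  172.16.0.0/12 (172.16.0.0 - 172.31.255.255)
  192.168.0.0/16 (192.168.0.0 - 192.168.255.255)
Private (in 172.16.0.0/12)


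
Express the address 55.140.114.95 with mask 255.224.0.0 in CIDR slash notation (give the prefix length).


Binary: 11111111.11100000.00000000.00000000
Count leading 1s
Prefix: /11


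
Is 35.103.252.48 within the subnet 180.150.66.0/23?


Subnet network: 180.150.66.0
Test IP AND mask: 35.103.252.0
No, 35.103.252.48 is not in 180.150.66.0/23


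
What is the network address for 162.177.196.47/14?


IP:   10100010.10110001.11000100.00101111
Mask: 11111111.11111100.00000000.00000000
AND operation:
Net:  10100010.10110000.00000000.00000000
Network: 162.176.0.0/14


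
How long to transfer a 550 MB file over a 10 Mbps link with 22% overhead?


Effective throughput = 10 * (1 - 22/100) = 7.8 Mbps
File size in Mb = 550 * 8 = 4400 Mb
Time = 4400 / 7.8
Time = 564.1026 seconds


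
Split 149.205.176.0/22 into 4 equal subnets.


New prefix = 22 + 2 = 24
Each subnet has 256 addresses
  149.205.176.0/24
  149.205.177.0/24
  149.205.178.0/24
  149.205.179.0/24
Subnets: 149.205.176.0/24, 149.205.177.0/24, 149.205.178.0/24, 149.205.179.0/24


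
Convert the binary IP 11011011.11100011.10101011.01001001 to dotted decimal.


11011011 = 219
11100011 = 227
10101011 = 171
01001001 = 73
IP: 219.227.171.73


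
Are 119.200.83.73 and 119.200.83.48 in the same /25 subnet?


Mask: 255.255.255.128
119.200.83.73 AND mask = 119.200.83.0
119.200.83.48 AND mask = 119.200.83.0
Yes, same subnet (119.200.83.0)


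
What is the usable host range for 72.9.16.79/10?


Network: 72.0.0.0
Broadcast: 72.63.255.255
First usable = network + 1
Last usable = broadcast - 1
Range: 72.0.0.1 to 72.63.255.254


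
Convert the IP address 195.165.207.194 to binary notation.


195 = 11000011
165 = 10100101
207 = 11001111
194 = 11000010
Binary: 11000011.10100101.11001111.11000010


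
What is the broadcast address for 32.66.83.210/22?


Network: 32.66.80.0/22
Host bits = 10
Set all host bits to 1:
Broadcast: 32.66.83.255


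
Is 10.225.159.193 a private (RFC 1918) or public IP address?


RFC 1918 private ranges:
  10.0.0.0/8 (10.0.0.0 - 10.255.255.255)
  172.16.0.0/12 (172.16.0.0 - 172.31.255.255)
  192.168.0.0/16 (192.168.0.0 - 192.168.255.255)
Private (in 10.0.0.0/8)


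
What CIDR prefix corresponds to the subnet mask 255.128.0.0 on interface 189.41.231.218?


Binary: 11111111.10000000.00000000.00000000
Count leading 1s
Prefix: /9


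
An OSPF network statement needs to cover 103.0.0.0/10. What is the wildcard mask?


Subnet mask: 255.192.0.0
Wildcard = 255.255.255.255 - subnet mask
255 - 255 = 0
255 - 192 = 63
255 - 0 = 255
255 - 0 = 255
Wildcard: 0.63.255.255


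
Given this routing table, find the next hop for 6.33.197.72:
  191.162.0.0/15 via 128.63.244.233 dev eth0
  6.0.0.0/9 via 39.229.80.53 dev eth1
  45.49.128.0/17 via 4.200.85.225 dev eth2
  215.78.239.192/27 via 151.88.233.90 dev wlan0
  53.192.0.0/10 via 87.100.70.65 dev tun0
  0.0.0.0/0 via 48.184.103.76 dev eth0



Longest prefix match for 6.33.197.72:
  /15 191.162.0.0: no
  /9 6.0.0.0: MATCH
  /17 45.49.128.0: no
  /27 215.78.239.192: no
  /10 53.192.0.0: no
  /0 0.0.0.0: MATCH
Selected: next-hop 39.229.80.53 via eth1 (matched /9)


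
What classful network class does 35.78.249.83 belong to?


First octet: 35
Binary: 00100011
0xxxxxxx -> Class A (1-126)
Class A, default mask 255.0.0.0 (/8)


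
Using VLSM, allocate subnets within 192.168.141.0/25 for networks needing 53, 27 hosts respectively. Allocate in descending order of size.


53 hosts -> /26 (62 usable): 192.168.141.0/26
27 hosts -> /27 (30 usable): 192.168.141.64/27
Allocation: 192.168.141.0/26 (53 hosts, 62 usable); 192.168.141.64/27 (27 hosts, 30 usable)


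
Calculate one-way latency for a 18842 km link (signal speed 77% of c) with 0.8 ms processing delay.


Speed = 0.77 * 3e5 km/s = 231000 km/s
Propagation delay = 18842 / 231000 = 0.0816 s = 81.5671 ms
Processing delay = 0.8 ms
Total one-way latency = 82.3671 ms


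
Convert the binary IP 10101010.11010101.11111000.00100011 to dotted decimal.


10101010 = 170
11010101 = 213
11111000 = 248
00100011 = 35
IP: 170.213.248.35


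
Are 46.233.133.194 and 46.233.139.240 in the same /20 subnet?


Mask: 255.255.240.0
46.233.133.194 AND mask = 46.233.128.0
46.233.139.240 AND mask = 46.233.128.0
Yes, same subnet (46.233.128.0)


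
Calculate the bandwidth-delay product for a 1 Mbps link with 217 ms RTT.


BDP = bandwidth * RTT
= 1 Mbps * 217 ms
= 1 * 1e6 * 217 / 1000 bits
= 217000 bits
= 27125 bytes
= 26.4893 KB
BDP = 217000 bits (27125 bytes)


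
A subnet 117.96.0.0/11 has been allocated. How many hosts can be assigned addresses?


Host bits = 32 - 11 = 21
Total addresses = 2^21 = 2097152
Usable = total - 2 (network and broadcast)
Usable hosts: 2097150


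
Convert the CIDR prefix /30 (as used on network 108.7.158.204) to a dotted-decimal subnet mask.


/30 means 30 network bits, 2 host bits
Binary: 11111111111111111111111111111100
Mask: 255.255.255.252


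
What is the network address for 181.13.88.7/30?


IP:   10110101.00001101.01011000.00000111
Mask: 11111111.11111111.11111111.11111100
AND operation:
Net:  10110101.00001101.01011000.00000100
Network: 181.13.88.4/30


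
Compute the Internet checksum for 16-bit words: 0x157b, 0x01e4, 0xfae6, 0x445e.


Sum all words (with carry folding):
+ 0x157b = 0x157b
+ 0x01e4 = 0x175f
+ 0xfae6 = 0x1246
+ 0x445e = 0x56a4
One's complement: ~0x56a4
Checksum = 0xa95b


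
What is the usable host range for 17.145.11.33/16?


Network: 17.145.0.0
Broadcast: 17.145.255.255
First usable = network + 1
Last usable = broadcast - 1
Range: 17.145.0.1 to 17.145.255.254


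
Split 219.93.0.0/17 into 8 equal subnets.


New prefix = 17 + 3 = 20
Each subnet has 4096 addresses
  219.93.0.0/20
  219.93.16.0/20
  219.93.32.0/20
  219.93.48.0/20
  219.93.64.0/20
  219.93.80.0/20
  219.93.96.0/20
  219.93.112.0/20
Subnets: 219.93.0.0/20, 219.93.16.0/20, 219.93.32.0/20, 219.93.48.0/20, 219.93.64.0/20, 219.93.80.0/20, 219.93.96.0/20, 219.93.112.0/20


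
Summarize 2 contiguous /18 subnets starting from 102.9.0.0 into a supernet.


Original prefix: /18
Number of subnets: 2 = 2^1
New prefix = 18 - 1 = 17
Supernet: 102.9.0.0/17


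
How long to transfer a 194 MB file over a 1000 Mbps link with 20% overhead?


Effective throughput = 1000 * (1 - 20/100) = 800 Mbps
File size in Mb = 194 * 8 = 1552 Mb
Time = 1552 / 800
Time = 1.94 seconds


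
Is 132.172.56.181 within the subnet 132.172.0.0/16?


Subnet network: 132.172.0.0
Test IP AND mask: 132.172.0.0
Yes, 132.172.56.181 is in 132.172.0.0/16


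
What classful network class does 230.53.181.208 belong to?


First octet: 230
Binary: 11100110
1110xxxx -> Class D (224-239)
Class D (multicast), default mask N/A


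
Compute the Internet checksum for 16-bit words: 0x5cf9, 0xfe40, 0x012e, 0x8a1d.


Sum all words (with carry folding):
+ 0x5cf9 = 0x5cf9
+ 0xfe40 = 0x5b3a
+ 0x012e = 0x5c68
+ 0x8a1d = 0xe685
One's complement: ~0xe685
Checksum = 0x197a


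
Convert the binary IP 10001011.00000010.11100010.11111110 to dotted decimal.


10001011 = 139
00000010 = 2
11100010 = 226
11111110 = 254
IP: 139.2.226.254


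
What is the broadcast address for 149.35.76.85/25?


Network: 149.35.76.0/25
Host bits = 7
Set all host bits to 1:
Broadcast: 149.35.76.127


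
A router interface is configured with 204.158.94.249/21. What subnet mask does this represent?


/21 means 21 network bits, 11 host bits
Binary: 11111111111111111111100000000000
Mask: 255.255.248.0


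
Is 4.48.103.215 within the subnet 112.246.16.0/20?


Subnet network: 112.246.16.0
Test IP AND mask: 4.48.96.0
No, 4.48.103.215 is not in 112.246.16.0/20


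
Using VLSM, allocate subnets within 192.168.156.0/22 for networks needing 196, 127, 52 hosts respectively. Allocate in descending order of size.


196 hosts -> /24 (254 usable): 192.168.156.0/24
127 hosts -> /24 (254 usable): 192.168.157.0/24
52 hosts -> /26 (62 usable): 192.168.158.0/26
Allocation: 192.168.156.0/24 (196 hosts, 254 usable); 192.168.157.0/24 (127 hosts, 254 usable); 192.168.158.0/26 (52 hosts, 62 usable)


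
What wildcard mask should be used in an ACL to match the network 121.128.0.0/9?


Subnet mask: 255.128.0.0
Wildcard = 255.255.255.255 - subnet mask
255 - 255 = 0
255 - 128 = 127
255 - 0 = 255
255 - 0 = 255
Wildcard: 0.127.255.255


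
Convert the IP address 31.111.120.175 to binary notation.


31 = 00011111
111 = 01101111
120 = 01111000
175 = 10101111
Binary: 00011111.01101111.01111000.10101111


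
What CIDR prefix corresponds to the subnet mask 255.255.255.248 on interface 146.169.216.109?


Binary: 11111111.11111111.11111111.11111000
Count leading 1s
Prefix: /29


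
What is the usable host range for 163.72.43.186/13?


Network: 163.72.0.0
Broadcast: 163.79.255.255
First usable = network + 1
Last usable = broadcast - 1
Range: 163.72.0.1 to 163.79.255.254


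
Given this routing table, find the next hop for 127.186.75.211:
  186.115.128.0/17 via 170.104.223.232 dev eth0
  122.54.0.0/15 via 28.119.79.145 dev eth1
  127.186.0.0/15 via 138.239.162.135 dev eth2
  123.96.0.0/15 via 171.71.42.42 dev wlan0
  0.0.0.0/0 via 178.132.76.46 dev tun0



Longest prefix match for 127.186.75.211:
  /17 186.115.128.0: no
  /15 122.54.0.0: no
  /15 127.186.0.0: MATCH
  /15 123.96.0.0: no
  /0 0.0.0.0: MATCH
Selected: next-hop 138.239.162.135 via eth2 (matched /15)


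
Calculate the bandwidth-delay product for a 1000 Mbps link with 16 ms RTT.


BDP = bandwidth * RTT
= 1000 Mbps * 16 ms
= 1000 * 1e6 * 16 / 1000 bits
= 16000000 bits
= 2000000 bytes
= 1953.125 KB
BDP = 16000000 bits (2000000 bytes)


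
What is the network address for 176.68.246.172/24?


IP:   10110000.01000100.11110110.10101100
Mask: 11111111.11111111.11111111.00000000
AND operation:
Net:  10110000.01000100.11110110.00000000
Network: 176.68.246.0/24


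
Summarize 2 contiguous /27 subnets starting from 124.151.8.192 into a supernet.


Original prefix: /27
Number of subnets: 2 = 2^1
New prefix = 27 - 1 = 26
Supernet: 124.151.8.192/26


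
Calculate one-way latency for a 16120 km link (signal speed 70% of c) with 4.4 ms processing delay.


Speed = 0.7 * 3e5 km/s = 210000 km/s
Propagation delay = 16120 / 210000 = 0.0768 s = 76.7619 ms
Processing delay = 4.4 ms
Total one-way latency = 81.1619 ms


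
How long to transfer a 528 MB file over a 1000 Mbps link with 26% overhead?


Effective throughput = 1000 * (1 - 26/100) = 740 Mbps
File size in Mb = 528 * 8 = 4224 Mb
Time = 4224 / 740
Time = 5.7081 seconds


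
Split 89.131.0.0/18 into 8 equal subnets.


New prefix = 18 + 3 = 21
Each subnet has 2048 addresses
  89.131.0.0/21
  89.131.8.0/21
  89.131.16.0/21
  89.131.24.0/21
  89.131.32.0/21
  89.131.40.0/21
  89.131.48.0/21
  89.131.56.0/21
Subnets: 89.131.0.0/21, 89.131.8.0/21, 89.131.16.0/21, 89.131.24.0/21, 89.131.32.0/21, 89.131.40.0/21, 89.131.48.0/21, 89.131.56.0/21


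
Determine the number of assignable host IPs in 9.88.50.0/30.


Host bits = 32 - 30 = 2
Total addresses = 2^2 = 4
Usable = total - 2 (network and broadcast)
Usable hosts: 2


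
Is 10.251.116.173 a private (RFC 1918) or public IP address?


RFC 1918 private ranges:
  10.0.0.0/8 (10.0.0.0 - 10.255.255.255)
  172.16.0.0/12 (172.16.0.0 - 172.31.255.255)
  192.168.0.0/16 (192.168.0.0 - 192.168.255.255)
Private (in 10.0.0.0/8)


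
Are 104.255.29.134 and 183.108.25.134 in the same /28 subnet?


Mask: 255.255.255.240
104.255.29.134 AND mask = 104.255.29.128
183.108.25.134 AND mask = 183.108.25.128
No, different subnets (104.255.29.128 vs 183.108.25.128)


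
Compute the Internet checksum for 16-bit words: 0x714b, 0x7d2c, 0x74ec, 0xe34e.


Sum all words (with carry folding):
+ 0x714b = 0x714b
+ 0x7d2c = 0xee77
+ 0x74ec = 0x6364
+ 0xe34e = 0x46b3
One's complement: ~0x46b3
Checksum = 0xb94c


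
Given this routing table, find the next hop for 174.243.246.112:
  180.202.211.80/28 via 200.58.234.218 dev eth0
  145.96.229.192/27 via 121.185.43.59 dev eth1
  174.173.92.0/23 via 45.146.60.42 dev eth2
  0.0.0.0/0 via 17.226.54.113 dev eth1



Longest prefix match for 174.243.246.112:
  /28 180.202.211.80: no
  /27 145.96.229.192: no
  /23 174.173.92.0: no
  /0 0.0.0.0: MATCH
Selected: next-hop 17.226.54.113 via eth1 (matched /0)


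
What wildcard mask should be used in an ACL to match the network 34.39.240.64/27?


Subnet mask: 255.255.255.224
Wildcard = 255.255.255.255 - subnet mask
255 - 255 = 0
255 - 255 = 0
255 - 255 = 0
255 - 224 = 31
Wildcard: 0.0.0.31
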